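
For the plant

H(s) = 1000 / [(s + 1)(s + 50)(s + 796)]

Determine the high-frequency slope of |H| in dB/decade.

Each pole contributes −20 dB/decade at high frequency; each zero contributes +20 dB/decade.
Net: 0 zero(s) − 3 pole(s) → -60 dB/decade.

-60 dB/decade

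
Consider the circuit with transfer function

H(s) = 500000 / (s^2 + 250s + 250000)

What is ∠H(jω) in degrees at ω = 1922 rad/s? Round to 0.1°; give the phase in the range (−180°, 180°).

At s = jω = j1922:
quadratic: (j1922)² + 250·j1922 + 250000 = -3444084 + j480500 → |·| ≈ 3.4774e+06, ∠ ≈ 172.06°
∠H = 0.00° − 172.06° = -172.06°

-172.1°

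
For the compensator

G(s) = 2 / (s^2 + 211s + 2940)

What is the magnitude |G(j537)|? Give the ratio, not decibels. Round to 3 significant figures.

Substitute s = j537:
Numerator: 2 = 2 + j0
Denominator: (j537)^2 + 211(j537) + 2940 = -285429 + j113307
|N| = √(2² + 0²) ≈ 2, ∠N ≈ 0.00°
|D| = √(285429² + 113307²) ≈ 3.071e+05, ∠D ≈ 158.35°
|G| = 2 / 3.071e+05 ≈ 6.5125e-06

6.51e-06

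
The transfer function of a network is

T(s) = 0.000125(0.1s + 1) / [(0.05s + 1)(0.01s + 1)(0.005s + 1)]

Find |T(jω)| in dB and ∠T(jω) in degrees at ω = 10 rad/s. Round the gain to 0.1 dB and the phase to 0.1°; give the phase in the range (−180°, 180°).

-76.1 dB, 9.9°

At ω = 10 rad/s:
zero (1 + j10·0.1) = 1 + j1 → |·| ≈ 1.4142, ∠ ≈ 45.00°
pole (1 + j10·0.05) = 1 + j0.5 → |·| ≈ 1.118, ∠ ≈ 26.57°
pole (1 + j10·0.01) = 1 + j0.1 → |·| ≈ 1.005, ∠ ≈ 5.71°
pole (1 + j10·0.005) = 1 + j0.05 → |·| ≈ 1.0012, ∠ ≈ 2.86°
|T| = 0.000125 · 1.4142 / (1.118 · 1.005 · 1.0012) ≈ 0.00015714
Gain = 20 log₁₀(0.00015714) ≈ -76.07 dB
∠T = (45.00°) − (26.57° + 5.71° + 2.86°) = 9.86°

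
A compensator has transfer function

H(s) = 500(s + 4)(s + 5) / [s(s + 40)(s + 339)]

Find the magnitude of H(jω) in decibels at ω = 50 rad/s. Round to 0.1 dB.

At s = jω = j50:
zero (s+4): 4 + j50 → |·| = √(4²+50²) = √2516 ≈ 50.16, ∠ = arctan(50/4) ≈ 85.43°
zero (s+5): 5 + j50 → |·| = √(5²+50²) = √2525 ≈ 50.249, ∠ = arctan(50/5) ≈ 84.29°
pole (s+40): 40 + j50 → |·| = √(40²+50²) = √4100 ≈ 64.031, ∠ = arctan(50/40) ≈ 51.34°
pole (s+339): 339 + j50 → |·| = √(339²+50²) = √117421 ≈ 342.67, ∠ = arctan(50/339) ≈ 8.39°
pole at origin: |s| = 50, ∠ = 90.00° (in denominator)
|H| = 500 · 2520.5 / 1.0971e+06 ≈ 1.1487
Gain = 20 log₁₀(1.1487) ≈ 1.20 dB

1.2 dB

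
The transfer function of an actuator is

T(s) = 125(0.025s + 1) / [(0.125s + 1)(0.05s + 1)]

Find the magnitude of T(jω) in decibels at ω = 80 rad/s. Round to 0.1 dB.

16.6 dB

At ω = 80 rad/s:
zero (1 + j80·0.025) = 1 + j2 → |·| ≈ 2.2361, ∠ ≈ 63.43°
pole (1 + j80·0.125) = 1 + j10 → |·| ≈ 10.05, ∠ ≈ 84.29°
pole (1 + j80·0.05) = 1 + j4 → |·| ≈ 4.1231, ∠ ≈ 75.96°
|T| = 125 · 2.2361 / (10.05 · 4.1231) ≈ 6.7455
Gain = 20 log₁₀(6.7455) ≈ 16.58 dB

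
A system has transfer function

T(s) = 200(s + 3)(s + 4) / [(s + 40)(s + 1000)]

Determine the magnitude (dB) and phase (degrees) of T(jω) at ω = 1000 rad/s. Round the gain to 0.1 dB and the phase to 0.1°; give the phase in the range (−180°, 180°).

At s = jω = j1000:
zero (s+3): 3 + j1000 → |·| = √(3²+1000²) = √1000009 ≈ 1000, ∠ = arctan(1000/3) ≈ 89.83°
zero (s+4): 4 + j1000 → |·| = √(4²+1000²) = √1000016 ≈ 1000, ∠ = arctan(1000/4) ≈ 89.77°
pole (s+40): 40 + j1000 → |·| = √(40²+1000²) = √1001600 ≈ 1000.8, ∠ = arctan(1000/40) ≈ 87.71°
pole (s+1000): 1000 + j1000 → |·| = √(1000²+1000²) = √2000000 ≈ 1414.2, ∠ = arctan(1000/1000) ≈ 45.00°
|T| = 200 · 1e+06 / 1.4153e+06 ≈ 141.31
Gain = 20 log₁₀(141.31) ≈ 43.00 dB
∠T = 179.60° − 132.71° = 46.89°

43.0 dB, 46.9°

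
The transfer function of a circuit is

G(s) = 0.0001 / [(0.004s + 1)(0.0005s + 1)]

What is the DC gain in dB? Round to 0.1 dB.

G(0) = 0.0001 · 1 / 1 = 0.0001
20 log₁₀(0.0001) ≈ -80.00 dB

-80.0 dB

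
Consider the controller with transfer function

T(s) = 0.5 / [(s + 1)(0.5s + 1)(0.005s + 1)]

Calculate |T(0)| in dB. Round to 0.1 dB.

-6.0 dB

T(0) = 0.5 · 1 / 1 = 0.5
20 log₁₀(0.5) ≈ -6.02 dB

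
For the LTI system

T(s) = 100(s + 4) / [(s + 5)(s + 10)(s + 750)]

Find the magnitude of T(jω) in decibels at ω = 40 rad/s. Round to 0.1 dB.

At s = jω = j40:
zero (s+4): 4 + j40 → |·| = √(4²+40²) = √1616 ≈ 40.2, ∠ = arctan(40/4) ≈ 84.29°
pole (s+5): 5 + j40 → |·| = √(5²+40²) = √1625 ≈ 40.311, ∠ = arctan(40/5) ≈ 82.87°
pole (s+10): 10 + j40 → |·| = √(10²+40²) = √1700 ≈ 41.231, ∠ = arctan(40/10) ≈ 75.96°
pole (s+750): 750 + j40 → |·| = √(750²+40²) = √564100 ≈ 751.07, ∠ = arctan(40/750) ≈ 3.05°
|T| = 100 · 40.2 / 1.2483e+06 ≈ 0.0032204
Gain = 20 log₁₀(0.0032204) ≈ -49.84 dB

-49.8 dB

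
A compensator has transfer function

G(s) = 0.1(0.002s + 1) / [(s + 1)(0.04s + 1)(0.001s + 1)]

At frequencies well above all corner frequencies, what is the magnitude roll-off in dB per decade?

-40 dB/decade

Each pole contributes −20 dB/decade at high frequency; each zero contributes +20 dB/decade.
Net: 1 zero(s) − 3 pole(s) → -40 dB/decade.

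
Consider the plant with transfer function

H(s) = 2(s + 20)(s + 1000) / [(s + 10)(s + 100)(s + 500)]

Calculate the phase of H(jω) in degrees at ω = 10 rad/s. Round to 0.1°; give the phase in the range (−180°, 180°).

-24.7°

At s = jω = j10:
zero (s+20): 20 + j10 → |·| = √(20²+10²) = √500 ≈ 22.361, ∠ = arctan(10/20) ≈ 26.57°
zero (s+1000): 1000 + j10 → |·| = √(1000²+10²) = √1000100 ≈ 1000, ∠ = arctan(10/1000) ≈ 0.57°
pole (s+10): 10 + j10 → |·| = √(10²+10²) = √200 ≈ 14.142, ∠ = arctan(10/10) ≈ 45.00°
pole (s+100): 100 + j10 → |·| = √(100²+10²) = √10100 ≈ 100.5, ∠ = arctan(10/100) ≈ 5.71°
pole (s+500): 500 + j10 → |·| = √(500²+10²) = √250100 ≈ 500.1, ∠ = arctan(10/500) ≈ 1.15°
∠H = 27.14° − 51.86° = -24.72°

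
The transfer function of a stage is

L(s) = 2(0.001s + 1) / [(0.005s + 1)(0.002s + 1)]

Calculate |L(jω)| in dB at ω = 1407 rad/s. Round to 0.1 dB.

At ω = 1407 rad/s:
zero (1 + j1407·0.001) = 1 + j1.407 → |·| ≈ 1.7262, ∠ ≈ 54.60°
pole (1 + j1407·0.005) = 1 + j7.035 → |·| ≈ 7.1057, ∠ ≈ 81.91°
pole (1 + j1407·0.002) = 1 + j2.814 → |·| ≈ 2.9864, ∠ ≈ 70.44°
|L| = 2 · 1.7262 / (7.1057 · 2.9864) ≈ 0.16269
Gain = 20 log₁₀(0.16269) ≈ -15.77 dB

-15.8 dB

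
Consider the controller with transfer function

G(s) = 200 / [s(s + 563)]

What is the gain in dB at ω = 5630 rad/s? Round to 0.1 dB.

At s = jω = j5630:
pole (s+563): 563 + j5630 → |·| = √(563²+5630²) = √32013869 ≈ 5658.1, ∠ = arctan(5630/563) ≈ 84.29°
pole at origin: |s| = 5630, ∠ = 90.00° (in denominator)
|G| = 200 / 3.1855e+07 ≈ 6.2784e-06
Gain = 20 log₁₀(6.2784e-06) ≈ -104.04 dB

-104.0 dB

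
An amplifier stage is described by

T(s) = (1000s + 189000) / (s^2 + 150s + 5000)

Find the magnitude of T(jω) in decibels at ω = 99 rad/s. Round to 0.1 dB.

22.7 dB

Substitute s = j99:
Numerator: 1000(j99) + 189000 = 189000 + j99000
Denominator: (j99)^2 + 150(j99) + 5000 = -4801 + j14850
|N| = √(189000² + 99000²) ≈ 2.1336e+05, ∠N ≈ 27.65°
|D| = √(4801² + 14850²) ≈ 15607, ∠D ≈ 107.92°
|T| = 2.1336e+05 / 15607 ≈ 13.671
Gain = 20 log₁₀(13.671) ≈ 22.72 dB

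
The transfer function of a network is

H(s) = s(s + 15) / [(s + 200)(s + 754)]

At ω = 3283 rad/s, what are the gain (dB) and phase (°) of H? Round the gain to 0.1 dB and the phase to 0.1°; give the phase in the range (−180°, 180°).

At s = jω = j3283:
zero (s+15): 15 + j3283 → |·| = √(15²+3283²) = √10778314 ≈ 3283, ∠ = arctan(3283/15) ≈ 89.74°
zero at origin: s = j3283 → |·| = 3283, ∠ = 90.00°
pole (s+200): 200 + j3283 → |·| = √(200²+3283²) = √10818089 ≈ 3289.1, ∠ = arctan(3283/200) ≈ 86.51°
pole (s+754): 754 + j3283 → |·| = √(754²+3283²) = √11346605 ≈ 3368.5, ∠ = arctan(3283/754) ≈ 77.07°
|H| = 1 · 1.0778e+07 / 1.1079e+07 ≈ 0.97283
Gain = 20 log₁₀(0.97283) ≈ -0.24 dB
∠H = 179.74° − 163.58° = 16.16°

-0.2 dB, 16.2°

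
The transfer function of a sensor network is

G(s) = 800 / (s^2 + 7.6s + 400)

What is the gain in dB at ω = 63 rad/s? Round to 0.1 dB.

At s = jω = j63:
quadratic: (j63)² + 7.6·j63 + 400 = -3569 + j478.8 → |·| ≈ 3601, ∠ ≈ 172.36°
|G| = 800 / 3601 ≈ 0.22216
Gain = 20 log₁₀(0.22216) ≈ -13.07 dB

-13.1 dB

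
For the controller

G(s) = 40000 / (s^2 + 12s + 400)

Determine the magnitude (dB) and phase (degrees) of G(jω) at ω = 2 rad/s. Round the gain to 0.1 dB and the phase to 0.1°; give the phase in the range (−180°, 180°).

40.1 dB, -3.5°

At s = jω = j2:
quadratic: (j2)² + 12·j2 + 400 = 396 + j24 → |·| ≈ 396.73, ∠ ≈ 3.47°
|G| = 40000 / 396.73 ≈ 100.82
Gain = 20 log₁₀(100.82) ≈ 40.07 dB
∠G = 0.00° − 3.47° = -3.47°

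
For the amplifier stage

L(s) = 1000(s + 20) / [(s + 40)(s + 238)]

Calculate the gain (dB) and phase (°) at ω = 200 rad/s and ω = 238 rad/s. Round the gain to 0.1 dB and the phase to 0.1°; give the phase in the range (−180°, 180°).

ω = 200: 10.0 dB, -34.4°; ω = 238: 9.4 dB, -40.3°

At s = jω = j200:
zero (s+20): 20 + j200 → |·| = √(20²+200²) = √40400 ≈ 201, ∠ = arctan(200/20) ≈ 84.29°
pole (s+40): 40 + j200 → |·| = √(40²+200²) = √41600 ≈ 203.96, ∠ = arctan(200/40) ≈ 78.69°
pole (s+238): 238 + j200 → |·| = √(238²+200²) = √96644 ≈ 310.88, ∠ = arctan(200/238) ≈ 40.04°
|L| = 1000 · 201 / 63407 ≈ 3.17
Gain = 20 log₁₀(3.17) ≈ 10.02 dB
∠L = 84.29° − 118.73° = -34.44°

At s = jω = j238:
zero (s+20): 20 + j238 → |·| = √(20²+238²) = √57044 ≈ 238.84, ∠ = arctan(238/20) ≈ 85.20°
pole (s+40): 40 + j238 → |·| = √(40²+238²) = √58244 ≈ 241.34, ∠ = arctan(238/40) ≈ 80.46°
pole (s+238): 238 + j238 → |·| = √(238²+238²) = √113288 ≈ 336.58, ∠ = arctan(238/238) ≈ 45.00°
|L| = 1000 · 238.84 / 81230 ≈ 2.9403
Gain = 20 log₁₀(2.9403) ≈ 9.37 dB
∠L = 85.20° − 125.46° = -40.26°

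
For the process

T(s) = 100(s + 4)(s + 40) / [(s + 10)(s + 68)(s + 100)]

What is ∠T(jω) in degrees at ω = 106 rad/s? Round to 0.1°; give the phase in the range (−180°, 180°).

At s = jω = j106:
zero (s+4): 4 + j106 → |·| = √(4²+106²) = √11252 ≈ 106.08, ∠ = arctan(106/4) ≈ 87.84°
zero (s+40): 40 + j106 → |·| = √(40²+106²) = √12836 ≈ 113.3, ∠ = arctan(106/40) ≈ 69.33°
pole (s+10): 10 + j106 → |·| = √(10²+106²) = √11336 ≈ 106.47, ∠ = arctan(106/10) ≈ 84.61°
pole (s+68): 68 + j106 → |·| = √(68²+106²) = √15860 ≈ 125.94, ∠ = arctan(106/68) ≈ 57.32°
pole (s+100): 100 + j106 → |·| = √(100²+106²) = √21236 ≈ 145.73, ∠ = arctan(106/100) ≈ 46.67°
∠T = 157.17° − 188.60° = -31.43°

-31.4°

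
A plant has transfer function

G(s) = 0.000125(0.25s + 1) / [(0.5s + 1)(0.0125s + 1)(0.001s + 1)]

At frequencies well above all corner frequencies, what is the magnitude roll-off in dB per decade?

Each pole contributes −20 dB/decade at high frequency; each zero contributes +20 dB/decade.
Net: 1 zero(s) − 3 pole(s) → -40 dB/decade.

-40 dB/decade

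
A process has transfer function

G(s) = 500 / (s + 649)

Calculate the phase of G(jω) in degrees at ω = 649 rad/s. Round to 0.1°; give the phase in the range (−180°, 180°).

-45.0°

At s = jω = j649:
pole (s+649): 649 + j649 → |·| = √(649²+649²) = √842402 ≈ 917.82, ∠ = arctan(649/649) ≈ 45.00°
∠G = 0.00° − 45.00° = -45.00°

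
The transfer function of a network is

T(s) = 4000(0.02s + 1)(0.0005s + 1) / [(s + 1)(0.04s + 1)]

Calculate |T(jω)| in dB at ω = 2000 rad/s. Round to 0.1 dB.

3.0 dB

At ω = 2000 rad/s:
zero (1 + j2000·0.02) = 1 + j40 → |·| ≈ 40.012, ∠ ≈ 88.57°
zero (1 + j2000·0.0005) = 1 + j1 → |·| ≈ 1.4142, ∠ ≈ 45.00°
pole (1 + j2000·1) = 1 + j2000 → |·| ≈ 2000, ∠ ≈ 89.97°
pole (1 + j2000·0.04) = 1 + j80 → |·| ≈ 80.006, ∠ ≈ 89.28°
|T| = 4000 · 40.012 · 1.4142 / (2000 · 80.006) ≈ 1.4145
Gain = 20 log₁₀(1.4145) ≈ 3.01 dB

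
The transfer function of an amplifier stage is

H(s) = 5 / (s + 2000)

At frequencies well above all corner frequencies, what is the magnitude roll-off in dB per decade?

Each pole contributes −20 dB/decade at high frequency; each zero contributes +20 dB/decade.
Net: 0 zero(s) − 1 pole(s) → -20 dB/decade.

-20 dB/decade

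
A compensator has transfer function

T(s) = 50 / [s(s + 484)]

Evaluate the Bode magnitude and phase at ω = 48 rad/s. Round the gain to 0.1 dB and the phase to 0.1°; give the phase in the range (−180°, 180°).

-53.4 dB, -95.7°

At s = jω = j48:
pole (s+484): 484 + j48 → |·| = √(484²+48²) = √236560 ≈ 486.37, ∠ = arctan(48/484) ≈ 5.66°
pole at origin: |s| = 48, ∠ = 90.00° (in denominator)
|T| = 50 / 23346 ≈ 0.0021417
Gain = 20 log₁₀(0.0021417) ≈ -53.38 dB
∠T = 0.00° − 95.66° = -95.66°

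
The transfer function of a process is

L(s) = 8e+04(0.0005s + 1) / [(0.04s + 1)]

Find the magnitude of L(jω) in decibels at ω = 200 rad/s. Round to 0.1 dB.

80.0 dB

At ω = 200 rad/s:
zero (1 + j200·0.0005) = 1 + j0.1 → |·| ≈ 1.005, ∠ ≈ 5.71°
pole (1 + j200·0.04) = 1 + j8 → |·| ≈ 8.0623, ∠ ≈ 82.87°
|L| = 8e+04 · 1.005 / (8.0623) ≈ 9972.3
Gain = 20 log₁₀(9972.3) ≈ 79.98 dB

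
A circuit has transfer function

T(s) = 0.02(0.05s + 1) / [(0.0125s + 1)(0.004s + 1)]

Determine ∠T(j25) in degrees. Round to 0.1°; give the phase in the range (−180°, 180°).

At ω = 25 rad/s:
zero (1 + j25·0.05) = 1 + j1.25 → |·| ≈ 1.6008, ∠ ≈ 51.34°
pole (1 + j25·0.0125) = 1 + j0.3125 → |·| ≈ 1.0477, ∠ ≈ 17.35°
pole (1 + j25·0.004) = 1 + j0.1 → |·| ≈ 1.005, ∠ ≈ 5.71°
∠T = (51.34°) − (17.35° + 5.71°) = 28.28°

28.3°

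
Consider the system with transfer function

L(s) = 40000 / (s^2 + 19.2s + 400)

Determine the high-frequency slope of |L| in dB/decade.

Each pole contributes −20 dB/decade at high frequency; each zero contributes +20 dB/decade.
Net: 0 zero(s) − 2 pole(s) → -40 dB/decade.

-40 dB/decade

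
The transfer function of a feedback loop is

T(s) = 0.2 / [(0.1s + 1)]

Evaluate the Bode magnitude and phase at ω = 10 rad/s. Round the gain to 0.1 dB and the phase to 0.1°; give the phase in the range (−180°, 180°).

At ω = 10 rad/s:
pole (1 + j10·0.1) = 1 + j1 → |·| ≈ 1.4142, ∠ ≈ 45.00°
|T| = 0.2 · 1 / (1.4142) ≈ 0.14142
Gain = 20 log₁₀(0.14142) ≈ -16.99 dB
∠T = (0°) − (45.00°) = -45.00°

-17.0 dB, -45.0°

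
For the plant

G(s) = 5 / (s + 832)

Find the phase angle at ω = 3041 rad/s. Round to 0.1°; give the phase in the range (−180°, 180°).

Substitute s = j3041:
Numerator: 5 = 5 + j0
Denominator: (j3041) + 832 = 832 + j3041
|N| = √(5² + 0²) ≈ 5, ∠N ≈ 0.00°
|D| = √(832² + 3041²) ≈ 3152.8, ∠D ≈ 74.70°
∠G = 0.00° − 74.70° = -74.70°

-74.7°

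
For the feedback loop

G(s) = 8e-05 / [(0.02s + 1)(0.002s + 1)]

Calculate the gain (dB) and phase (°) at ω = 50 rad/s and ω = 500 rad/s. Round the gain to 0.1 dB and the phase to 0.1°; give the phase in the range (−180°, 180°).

ω = 50: -85.0 dB, -50.7°; ω = 500: -105.0 dB, -129.3°

At ω = 50 rad/s:
pole (1 + j50·0.02) = 1 + j1 → |·| ≈ 1.4142, ∠ ≈ 45.00°
pole (1 + j50·0.002) = 1 + j0.1 → |·| ≈ 1.005, ∠ ≈ 5.71°
|G| = 8e-05 · 1 / (1.4142 · 1.005) ≈ 5.6288e-05
Gain = 20 log₁₀(5.6288e-05) ≈ -84.99 dB
∠G = (0°) − (45.00° + 5.71°) = -50.71°

At ω = 500 rad/s:
pole (1 + j500·0.02) = 1 + j10 → |·| ≈ 10.05, ∠ ≈ 84.29°
pole (1 + j500·0.002) = 1 + j1 → |·| ≈ 1.4142, ∠ ≈ 45.00°
|G| = 8e-05 · 1 / (10.05 · 1.4142) ≈ 5.6288e-06
Gain = 20 log₁₀(5.6288e-06) ≈ -104.99 dB
∠G = (0°) − (84.29° + 45.00°) = -129.29°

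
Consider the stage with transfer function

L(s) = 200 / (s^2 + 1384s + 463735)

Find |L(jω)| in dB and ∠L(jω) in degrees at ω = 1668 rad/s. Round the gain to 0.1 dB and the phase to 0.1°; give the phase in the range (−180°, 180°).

-84.3 dB, -135.1°

Substitute s = j1668:
Numerator: 200 = 200 + j0
Denominator: (j1668)^2 + 1384(j1668) + 463735 = -2318489 + j2308512
|N| = √(200² + 0²) ≈ 200, ∠N ≈ 0.00°
|D| = √(2318489² + 2308512²) ≈ 3.2718e+06, ∠D ≈ 135.12°
|L| = 200 / 3.2718e+06 ≈ 6.1128e-05
Gain = 20 log₁₀(6.1128e-05) ≈ -84.28 dB
∠L = 0.00° − 135.12° = -135.12°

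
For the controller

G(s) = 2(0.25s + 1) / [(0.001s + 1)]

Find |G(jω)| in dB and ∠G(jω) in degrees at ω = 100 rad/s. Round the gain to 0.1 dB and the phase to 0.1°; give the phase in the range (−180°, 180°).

At ω = 100 rad/s:
zero (1 + j100·0.25) = 1 + j25 → |·| ≈ 25.02, ∠ ≈ 87.71°
pole (1 + j100·0.001) = 1 + j0.1 → |·| ≈ 1.005, ∠ ≈ 5.71°
|G| = 2 · 25.02 / (1.005) ≈ 49.791
Gain = 20 log₁₀(49.791) ≈ 33.94 dB
∠G = (87.71°) − (5.71°) = 82.00°

33.9 dB, 82.0°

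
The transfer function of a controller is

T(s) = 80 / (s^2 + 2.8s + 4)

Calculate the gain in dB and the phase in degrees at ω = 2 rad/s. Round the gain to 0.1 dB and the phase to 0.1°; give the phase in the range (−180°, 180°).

At s = jω = j2:
quadratic: (j2)² + 2.8·j2 + 4 = 0 + j5.6 → |·| ≈ 5.6, ∠ ≈ 90.00°
|T| = 80 / 5.6 ≈ 14.286
Gain = 20 log₁₀(14.286) ≈ 23.10 dB
∠T = 0.00° − 90.00° = -90.00°

23.1 dB, -90.0°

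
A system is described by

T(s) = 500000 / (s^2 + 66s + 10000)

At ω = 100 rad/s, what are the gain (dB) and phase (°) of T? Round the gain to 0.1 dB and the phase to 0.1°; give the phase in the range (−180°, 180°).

37.6 dB, -90.0°

At s = jω = j100:
quadratic: (j100)² + 66·j100 + 10000 = 0 + j6600 → |·| ≈ 6600, ∠ ≈ 90.00°
|T| = 500000 / 6600 ≈ 75.758
Gain = 20 log₁₀(75.758) ≈ 37.59 dB
∠T = 0.00° − 90.00° = -90.00°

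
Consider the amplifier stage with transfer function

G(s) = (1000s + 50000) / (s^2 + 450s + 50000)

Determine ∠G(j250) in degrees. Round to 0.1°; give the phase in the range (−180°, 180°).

-17.7°

Substitute s = j250:
Numerator: 1000(j250) + 50000 = 50000 + j250000
Denominator: (j250)^2 + 450(j250) + 50000 = -12500 + j112500
|N| = √(50000² + 250000²) ≈ 2.5495e+05, ∠N ≈ 78.69°
|D| = √(12500² + 112500²) ≈ 1.1319e+05, ∠D ≈ 96.34°
∠G = 78.69° − 96.34° = -17.65°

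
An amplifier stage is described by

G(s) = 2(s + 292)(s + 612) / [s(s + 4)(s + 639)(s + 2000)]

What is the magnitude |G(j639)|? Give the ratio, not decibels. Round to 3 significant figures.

At s = jω = j639:
zero (s+292): 292 + j639 → |·| = √(292²+639²) = √493585 ≈ 702.56, ∠ = arctan(639/292) ≈ 65.44°
zero (s+612): 612 + j639 → |·| = √(612²+639²) = √782865 ≈ 884.8, ∠ = arctan(639/612) ≈ 46.24°
pole (s+4): 4 + j639 → |·| = √(4²+639²) = √408337 ≈ 639.01, ∠ = arctan(639/4) ≈ 89.64°
pole (s+639): 639 + j639 → |·| = √(639²+639²) = √816642 ≈ 903.68, ∠ = arctan(639/639) ≈ 45.00°
pole (s+2000): 2000 + j639 → |·| = √(2000²+639²) = √4408321 ≈ 2099.6, ∠ = arctan(639/2000) ≈ 17.72°
pole at origin: |s| = 639, ∠ = 90.00° (in denominator)
|G| = 2 · 6.2163e+05 / 7.7475e+11 ≈ 1.6047e-06

1.60e-06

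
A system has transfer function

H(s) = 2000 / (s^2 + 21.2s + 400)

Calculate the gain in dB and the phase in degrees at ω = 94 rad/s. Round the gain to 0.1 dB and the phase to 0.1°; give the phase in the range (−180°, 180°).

At s = jω = j94:
quadratic: (j94)² + 21.2·j94 + 400 = -8436 + j1992.8 → |·| ≈ 8668.2, ∠ ≈ 166.71°
|H| = 2000 / 8668.2 ≈ 0.23073
Gain = 20 log₁₀(0.23073) ≈ -12.74 dB
∠H = 0.00° − 166.71° = -166.71°

-12.7 dB, -166.7°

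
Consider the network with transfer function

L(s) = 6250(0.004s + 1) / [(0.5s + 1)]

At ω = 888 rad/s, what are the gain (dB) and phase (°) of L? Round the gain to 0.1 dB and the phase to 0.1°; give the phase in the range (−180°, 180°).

34.3 dB, -15.6°

At ω = 888 rad/s:
zero (1 + j888·0.004) = 1 + j3.552 → |·| ≈ 3.6901, ∠ ≈ 74.28°
pole (1 + j888·0.5) = 1 + j444 → |·| ≈ 444, ∠ ≈ 89.87°
|L| = 6250 · 3.6901 / (444) ≈ 51.944
Gain = 20 log₁₀(51.944) ≈ 34.31 dB
∠L = (74.28°) − (89.87°) = -15.59°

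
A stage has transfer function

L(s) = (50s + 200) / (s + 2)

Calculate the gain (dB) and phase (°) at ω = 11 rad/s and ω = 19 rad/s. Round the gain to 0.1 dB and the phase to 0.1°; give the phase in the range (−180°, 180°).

Substitute s = j11:
Numerator: 50(j11) + 200 = 200 + j550
Denominator: (j11) + 2 = 2 + j11
|N| = √(200² + 550²) ≈ 585.23, ∠N ≈ 70.02°
|D| = √(2² + 11²) ≈ 11.18, ∠D ≈ 79.70°
|L| = 585.23 / 11.18 ≈ 52.346
Gain = 20 log₁₀(52.346) ≈ 34.38 dB
∠L = 70.02° − 79.70° = -9.68°

Substitute s = j19:
Numerator: 50(j19) + 200 = 200 + j950
Denominator: (j19) + 2 = 2 + j19
|N| = √(200² + 950²) ≈ 970.82, ∠N ≈ 78.11°
|D| = √(2² + 19²) ≈ 19.105, ∠D ≈ 83.99°
|L| = 970.82 / 19.105 ≈ 50.815
Gain = 20 log₁₀(50.815) ≈ 34.12 dB
∠L = 78.11° − 83.99° = -5.88°

ω = 11: 34.4 dB, -9.7°; ω = 19: 34.1 dB, -5.9°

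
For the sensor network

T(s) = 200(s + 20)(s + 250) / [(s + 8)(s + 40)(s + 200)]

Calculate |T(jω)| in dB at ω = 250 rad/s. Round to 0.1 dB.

-1.2 dB

At s = jω = j250:
zero (s+20): 20 + j250 → |·| = √(20²+250²) = √62900 ≈ 250.8, ∠ = arctan(250/20) ≈ 85.43°
zero (s+250): 250 + j250 → |·| = √(250²+250²) = √125000 ≈ 353.55, ∠ = arctan(250/250) ≈ 45.00°
pole (s+8): 8 + j250 → |·| = √(8²+250²) = √62564 ≈ 250.13, ∠ = arctan(250/8) ≈ 88.17°
pole (s+40): 40 + j250 → |·| = √(40²+250²) = √64100 ≈ 253.18, ∠ = arctan(250/40) ≈ 80.91°
pole (s+200): 200 + j250 → |·| = √(200²+250²) = √102500 ≈ 320.16, ∠ = arctan(250/200) ≈ 51.34°
|T| = 200 · 88670 / 2.0275e+07 ≈ 0.87467
Gain = 20 log₁₀(0.87467) ≈ -1.16 dB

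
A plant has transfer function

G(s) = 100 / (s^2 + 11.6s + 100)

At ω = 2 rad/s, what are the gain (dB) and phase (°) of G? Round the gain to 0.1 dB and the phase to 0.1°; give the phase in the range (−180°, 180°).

At s = jω = j2:
quadratic: (j2)² + 11.6·j2 + 100 = 96 + j23.2 → |·| ≈ 98.764, ∠ ≈ 13.59°
|G| = 100 / 98.764 ≈ 1.0125
Gain = 20 log₁₀(1.0125) ≈ 0.11 dB
∠G = 0.00° − 13.59° = -13.59°

0.1 dB, -13.6°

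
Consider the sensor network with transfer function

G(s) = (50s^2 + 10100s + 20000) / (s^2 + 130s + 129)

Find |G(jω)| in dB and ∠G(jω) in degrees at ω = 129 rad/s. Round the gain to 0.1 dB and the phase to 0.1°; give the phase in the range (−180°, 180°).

Substitute s = j129:
Numerator: 50(j129)^2 + 10100(j129) + 20000 = -812050 + j1302900
Denominator: (j129)^2 + 130(j129) + 129 = -16512 + j16770
|N| = √(812050² + 1302900²) ≈ 1.5352e+06, ∠N ≈ 121.93°
|D| = √(16512² + 16770²) ≈ 23535, ∠D ≈ 134.56°
|G| = 1.5352e+06 / 23535 ≈ 65.231
Gain = 20 log₁₀(65.231) ≈ 36.29 dB
∠G = 121.93° − 134.56° = -12.63°

36.3 dB, -12.6°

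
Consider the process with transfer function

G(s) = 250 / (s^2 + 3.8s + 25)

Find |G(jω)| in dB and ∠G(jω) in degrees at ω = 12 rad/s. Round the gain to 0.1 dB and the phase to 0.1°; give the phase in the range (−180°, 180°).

5.9 dB, -159.0°

At s = jω = j12:
quadratic: (j12)² + 3.8·j12 + 25 = -119 + j45.6 → |·| ≈ 127.44, ∠ ≈ 159.03°
|G| = 250 / 127.44 ≈ 1.9617
Gain = 20 log₁₀(1.9617) ≈ 5.85 dB
∠G = 0.00° − 159.03° = -159.03°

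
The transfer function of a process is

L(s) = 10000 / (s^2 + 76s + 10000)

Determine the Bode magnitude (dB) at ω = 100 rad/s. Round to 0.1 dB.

At s = jω = j100:
quadratic: (j100)² + 76·j100 + 10000 = 0 + j7600 → |·| ≈ 7600, ∠ ≈ 90.00°
|L| = 10000 / 7600 ≈ 1.3158
Gain = 20 log₁₀(1.3158) ≈ 2.38 dB

2.4 dB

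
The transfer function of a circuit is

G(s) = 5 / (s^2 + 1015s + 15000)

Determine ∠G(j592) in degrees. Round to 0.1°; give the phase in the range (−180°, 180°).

-119.2°

Substitute s = j592:
Numerator: 5 = 5 + j0
Denominator: (j592)^2 + 1015(j592) + 15000 = -335464 + j600880
|N| = √(5² + 0²) ≈ 5, ∠N ≈ 0.00°
|D| = √(335464² + 600880²) ≈ 6.8818e+05, ∠D ≈ 119.17°
∠G = 0.00° − 119.17° = -119.17°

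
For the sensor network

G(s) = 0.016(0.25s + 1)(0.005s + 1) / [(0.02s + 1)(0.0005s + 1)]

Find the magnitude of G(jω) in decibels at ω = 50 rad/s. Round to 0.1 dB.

-16.7 dB

At ω = 50 rad/s:
zero (1 + j50·0.25) = 1 + j12.5 → |·| ≈ 12.54, ∠ ≈ 85.43°
zero (1 + j50·0.005) = 1 + j0.25 → |·| ≈ 1.0308, ∠ ≈ 14.04°
pole (1 + j50·0.02) = 1 + j1 → |·| ≈ 1.4142, ∠ ≈ 45.00°
pole (1 + j50·0.0005) = 1 + j0.025 → |·| ≈ 1.0003, ∠ ≈ 1.43°
|G| = 0.016 · 12.54 · 1.0308 / (1.4142 · 1.0003) ≈ 0.1462
Gain = 20 log₁₀(0.1462) ≈ -16.70 dB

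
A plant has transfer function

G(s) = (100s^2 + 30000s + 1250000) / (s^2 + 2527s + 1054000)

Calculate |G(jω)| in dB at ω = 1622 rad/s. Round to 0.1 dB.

35.7 dB

Substitute s = j1622:
Numerator: 100(j1622)^2 + 30000(j1622) + 1250000 = -261838400 + j48660000
Denominator: (j1622)^2 + 2527(j1622) + 1054000 = -1576884 + j4098794
|N| = √(261838400² + 48660000²) ≈ 2.6632e+08, ∠N ≈ 169.47°
|D| = √(1576884² + 4098794²) ≈ 4.3917e+06, ∠D ≈ 111.04°
|G| = 2.6632e+08 / 4.3917e+06 ≈ 60.642
Gain = 20 log₁₀(60.642) ≈ 35.66 dB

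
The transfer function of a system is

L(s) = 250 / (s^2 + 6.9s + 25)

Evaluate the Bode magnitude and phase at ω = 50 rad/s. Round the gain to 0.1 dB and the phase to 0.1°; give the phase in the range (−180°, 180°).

-20.0 dB, -172.1°

At s = jω = j50:
quadratic: (j50)² + 6.9·j50 + 25 = -2475 + j345 → |·| ≈ 2498.9, ∠ ≈ 172.06°
|L| = 250 / 2498.9 ≈ 0.10004
Gain = 20 log₁₀(0.10004) ≈ -20.00 dB
∠L = 0.00° − 172.06° = -172.06°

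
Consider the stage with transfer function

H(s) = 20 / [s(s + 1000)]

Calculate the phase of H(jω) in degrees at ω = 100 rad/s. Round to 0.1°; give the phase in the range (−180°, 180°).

-95.7°

At s = jω = j100:
pole (s+1000): 1000 + j100 → |·| = √(1000²+100²) = √1010000 ≈ 1005, ∠ = arctan(100/1000) ≈ 5.71°
pole at origin: |s| = 100, ∠ = 90.00° (in denominator)
∠H = 0.00° − 95.71° = -95.71°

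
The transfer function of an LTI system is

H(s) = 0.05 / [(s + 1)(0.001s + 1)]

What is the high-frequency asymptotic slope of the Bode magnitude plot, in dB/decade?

-40 dB/decade

Each pole contributes −20 dB/decade at high frequency; each zero contributes +20 dB/decade.
Net: 0 zero(s) − 2 pole(s) → -40 dB/decade.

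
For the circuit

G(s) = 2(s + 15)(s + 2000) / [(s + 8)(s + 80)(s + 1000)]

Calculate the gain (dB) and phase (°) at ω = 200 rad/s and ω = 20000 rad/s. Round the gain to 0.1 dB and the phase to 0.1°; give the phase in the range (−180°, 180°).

At s = jω = j200:
zero (s+15): 15 + j200 → |·| = √(15²+200²) = √40225 ≈ 200.56, ∠ = arctan(200/15) ≈ 85.71°
zero (s+2000): 2000 + j200 → |·| = √(2000²+200²) = √4040000 ≈ 2010, ∠ = arctan(200/2000) ≈ 5.71°
pole (s+8): 8 + j200 → |·| = √(8²+200²) = √40064 ≈ 200.16, ∠ = arctan(200/8) ≈ 87.71°
pole (s+80): 80 + j200 → |·| = √(80²+200²) = √46400 ≈ 215.41, ∠ = arctan(200/80) ≈ 68.20°
pole (s+1000): 1000 + j200 → |·| = √(1000²+200²) = √1040000 ≈ 1019.8, ∠ = arctan(200/1000) ≈ 11.31°
|G| = 2 · 4.0313e+05 / 4.397e+07 ≈ 0.018337
Gain = 20 log₁₀(0.018337) ≈ -34.73 dB
∠G = 91.42° − 167.22° = -75.80°

At s = jω = j20000:
zero (s+15): 15 + j20000 → |·| = √(15²+20000²) = √400000225 ≈ 20000, ∠ = arctan(20000/15) ≈ 89.96°
zero (s+2000): 2000 + j20000 → |·| = √(2000²+20000²) = √404000000 ≈ 20100, ∠ = arctan(20000/2000) ≈ 84.29°
pole (s+8): 8 + j20000 → |·| = √(8²+20000²) = √400000064 ≈ 20000, ∠ = arctan(20000/8) ≈ 89.98°
pole (s+80): 80 + j20000 → |·| = √(80²+20000²) = √400006400 ≈ 20000, ∠ = arctan(20000/80) ≈ 89.77°
pole (s+1000): 1000 + j20000 → |·| = √(1000²+20000²) = √401000000 ≈ 20025, ∠ = arctan(20000/1000) ≈ 87.14°
|G| = 2 · 4.02e+08 / 8.01e+12 ≈ 0.00010037
Gain = 20 log₁₀(0.00010037) ≈ -79.97 dB
∠G = 174.25° − 266.89° = -92.64°

ω = 200: -34.7 dB, -75.8°; ω = 20000: -80.0 dB, -92.6°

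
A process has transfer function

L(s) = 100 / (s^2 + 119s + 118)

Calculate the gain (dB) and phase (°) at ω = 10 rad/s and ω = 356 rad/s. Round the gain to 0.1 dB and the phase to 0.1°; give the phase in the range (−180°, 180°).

ω = 10: -21.5 dB, -89.1°; ω = 356: -62.5 dB, -161.5°

Substitute s = j10:
Numerator: 100 = 100 + j0
Denominator: (j10)^2 + 119(j10) + 118 = 18 + j1190
|N| = √(100² + 0²) ≈ 100, ∠N ≈ 0.00°
|D| = √(18² + 1190²) ≈ 1190.1, ∠D ≈ 89.13°
|L| = 100 / 1190.1 ≈ 0.084027
Gain = 20 log₁₀(0.084027) ≈ -21.51 dB
∠L = 0.00° − 89.13° = -89.13°

Substitute s = j356:
Numerator: 100 = 100 + j0
Denominator: (j356)^2 + 119(j356) + 118 = -126618 + j42364
|N| = √(100² + 0²) ≈ 100, ∠N ≈ 0.00°
|D| = √(126618² + 42364²) ≈ 1.3352e+05, ∠D ≈ 161.50°
|L| = 100 / 1.3352e+05 ≈ 0.00074895
Gain = 20 log₁₀(0.00074895) ≈ -62.51 dB
∠L = 0.00° − 161.50° = -161.50°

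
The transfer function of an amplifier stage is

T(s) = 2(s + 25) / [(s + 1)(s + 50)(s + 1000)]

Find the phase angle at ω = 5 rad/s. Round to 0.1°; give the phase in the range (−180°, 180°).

-73.4°

At s = jω = j5:
zero (s+25): 25 + j5 → |·| = √(25²+5²) = √650 ≈ 25.495, ∠ = arctan(5/25) ≈ 11.31°
pole (s+1): 1 + j5 → |·| = √(1²+5²) = √26 ≈ 5.099, ∠ = arctan(5/1) ≈ 78.69°
pole (s+50): 50 + j5 → |·| = √(50²+5²) = √2525 ≈ 50.249, ∠ = arctan(5/50) ≈ 5.71°
pole (s+1000): 1000 + j5 → |·| = √(1000²+5²) = √1000025 ≈ 1000, ∠ = arctan(5/1000) ≈ 0.29°
∠T = 11.31° − 84.69° = -73.38°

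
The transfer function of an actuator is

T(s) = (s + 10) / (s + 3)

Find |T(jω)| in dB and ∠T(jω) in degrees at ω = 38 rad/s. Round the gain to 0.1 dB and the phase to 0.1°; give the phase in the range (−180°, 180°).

Substitute s = j38:
Numerator: (j38) + 10 = 10 + j38
Denominator: (j38) + 3 = 3 + j38
|N| = √(10² + 38²) ≈ 39.294, ∠N ≈ 75.26°
|D| = √(3² + 38²) ≈ 38.118, ∠D ≈ 85.49°
|T| = 39.294 / 38.118 ≈ 1.0309
Gain = 20 log₁₀(1.0309) ≈ 0.26 dB
∠T = 75.26° − 85.49° = -10.23°

0.3 dB, -10.2°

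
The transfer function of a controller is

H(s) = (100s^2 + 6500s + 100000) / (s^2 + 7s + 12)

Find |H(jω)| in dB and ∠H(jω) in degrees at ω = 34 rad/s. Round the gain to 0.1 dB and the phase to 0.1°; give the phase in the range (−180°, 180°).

Substitute s = j34:
Numerator: 100(j34)^2 + 6500(j34) + 100000 = -15600 + j221000
Denominator: (j34)^2 + 7(j34) + 12 = -1144 + j238
|N| = √(15600² + 221000²) ≈ 2.2155e+05, ∠N ≈ 94.04°
|D| = √(1144² + 238²) ≈ 1168.5, ∠D ≈ 168.25°
|H| = 2.2155e+05 / 1168.5 ≈ 189.6
Gain = 20 log₁₀(189.6) ≈ 45.56 dB
∠H = 94.04° − 168.25° = -74.21°

45.6 dB, -74.2°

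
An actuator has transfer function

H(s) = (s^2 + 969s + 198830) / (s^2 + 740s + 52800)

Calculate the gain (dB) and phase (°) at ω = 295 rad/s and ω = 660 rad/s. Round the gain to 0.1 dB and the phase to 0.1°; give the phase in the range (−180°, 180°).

ω = 295: 2.9 dB, -30.3°; ω = 660: 0.8 dB, -17.8°

Substitute s = j295:
Numerator: (j295)^2 + 969(j295) + 198830 = 111805 + j285855
Denominator: (j295)^2 + 740(j295) + 52800 = -34225 + j218300
|N| = √(111805² + 285855²) ≈ 3.0694e+05, ∠N ≈ 68.64°
|D| = √(34225² + 218300²) ≈ 2.2097e+05, ∠D ≈ 98.91°
|H| = 3.0694e+05 / 2.2097e+05 ≈ 1.3891
Gain = 20 log₁₀(1.3891) ≈ 2.85 dB
∠H = 68.64° − 98.91° = -30.27°

Substitute s = j660:
Numerator: (j660)^2 + 969(j660) + 198830 = -236770 + j639540
Denominator: (j660)^2 + 740(j660) + 52800 = -382800 + j488400
|N| = √(236770² + 639540²) ≈ 6.8196e+05, ∠N ≈ 110.32°
|D| = √(382800² + 488400²) ≈ 6.2054e+05, ∠D ≈ 128.09°
|H| = 6.8196e+05 / 6.2054e+05 ≈ 1.099
Gain = 20 log₁₀(1.099) ≈ 0.82 dB
∠H = 110.32° − 128.09° = -17.77°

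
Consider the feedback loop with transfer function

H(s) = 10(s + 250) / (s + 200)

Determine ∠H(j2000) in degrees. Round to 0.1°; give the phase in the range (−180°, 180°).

At s = jω = j2000:
zero (s+250): 250 + j2000 → |·| = √(250²+2000²) = √4062500 ≈ 2015.6, ∠ = arctan(2000/250) ≈ 82.87°
pole (s+200): 200 + j2000 → |·| = √(200²+2000²) = √4040000 ≈ 2010, ∠ = arctan(2000/200) ≈ 84.29°
∠H = 82.87° − 84.29° = -1.42°

-1.4°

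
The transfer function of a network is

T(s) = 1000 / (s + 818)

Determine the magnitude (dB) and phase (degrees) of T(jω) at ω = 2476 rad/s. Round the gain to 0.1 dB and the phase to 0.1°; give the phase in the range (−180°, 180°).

-8.3 dB, -71.7°

Substitute s = j2476:
Numerator: 1000 = 1000 + j0
Denominator: (j2476) + 818 = 818 + j2476
|N| = √(1000² + 0²) ≈ 1000, ∠N ≈ 0.00°
|D| = √(818² + 2476²) ≈ 2607.6, ∠D ≈ 71.72°
|T| = 1000 / 2607.6 ≈ 0.38349
Gain = 20 log₁₀(0.38349) ≈ -8.32 dB
∠T = 0.00° − 71.72° = -71.72°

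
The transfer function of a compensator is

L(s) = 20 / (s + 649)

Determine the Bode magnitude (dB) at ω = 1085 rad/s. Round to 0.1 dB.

-36.0 dB

At s = jω = j1085:
pole (s+649): 649 + j1085 → |·| = √(649²+1085²) = √1598426 ≈ 1264.3, ∠ = arctan(1085/649) ≈ 59.11°
|L| = 20 / 1264.3 ≈ 0.015819
Gain = 20 log₁₀(0.015819) ≈ -36.02 dB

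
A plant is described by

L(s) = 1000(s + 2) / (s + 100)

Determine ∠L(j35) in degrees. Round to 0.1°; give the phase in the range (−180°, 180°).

67.4°

At s = jω = j35:
zero (s+2): 2 + j35 → |·| = √(2²+35²) = √1229 ≈ 35.057, ∠ = arctan(35/2) ≈ 86.73°
pole (s+100): 100 + j35 → |·| = √(100²+35²) = √11225 ≈ 105.95, ∠ = arctan(35/100) ≈ 19.29°
∠L = 86.73° − 19.29° = 67.44°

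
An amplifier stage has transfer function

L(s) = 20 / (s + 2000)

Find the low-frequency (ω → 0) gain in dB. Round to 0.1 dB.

L(0) = 20 / (2000) = 0.01
20 log₁₀(0.01) ≈ -40.00 dB

-40.0 dB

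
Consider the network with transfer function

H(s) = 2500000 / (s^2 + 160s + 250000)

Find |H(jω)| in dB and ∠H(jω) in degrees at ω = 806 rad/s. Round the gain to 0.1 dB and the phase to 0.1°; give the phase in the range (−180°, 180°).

At s = jω = j806:
quadratic: (j806)² + 160·j806 + 250000 = -399636 + j128960 → |·| ≈ 4.1993e+05, ∠ ≈ 162.12°
|H| = 2500000 / 4.1993e+05 ≈ 5.9534
Gain = 20 log₁₀(5.9534) ≈ 15.50 dB
∠H = 0.00° − 162.12° = -162.12°

15.5 dB, -162.1°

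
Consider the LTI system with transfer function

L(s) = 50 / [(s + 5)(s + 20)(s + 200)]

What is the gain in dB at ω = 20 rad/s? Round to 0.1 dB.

-67.4 dB

At s = jω = j20:
pole (s+5): 5 + j20 → |·| = √(5²+20²) = √425 ≈ 20.616, ∠ = arctan(20/5) ≈ 75.96°
pole (s+20): 20 + j20 → |·| = √(20²+20²) = √800 ≈ 28.284, ∠ = arctan(20/20) ≈ 45.00°
pole (s+200): 200 + j20 → |·| = √(200²+20²) = √40400 ≈ 201, ∠ = arctan(20/200) ≈ 5.71°
|L| = 50 / 1.172e+05 ≈ 0.00042662
Gain = 20 log₁₀(0.00042662) ≈ -67.40 dB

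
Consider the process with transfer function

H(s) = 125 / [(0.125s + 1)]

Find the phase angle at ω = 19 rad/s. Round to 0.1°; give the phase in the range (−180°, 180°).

At ω = 19 rad/s:
pole (1 + j19·0.125) = 1 + j2.375 → |·| ≈ 2.5769, ∠ ≈ 67.17°
∠H = (0°) − (67.17°) = -67.17°

-67.2°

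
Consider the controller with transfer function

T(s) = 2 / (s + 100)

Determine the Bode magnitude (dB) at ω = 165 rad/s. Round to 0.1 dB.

-39.7 dB

At s = jω = j165:
pole (s+100): 100 + j165 → |·| = √(100²+165²) = √37225 ≈ 192.94, ∠ = arctan(165/100) ≈ 58.78°
|T| = 2 / 192.94 ≈ 0.010366
Gain = 20 log₁₀(0.010366) ≈ -39.69 dB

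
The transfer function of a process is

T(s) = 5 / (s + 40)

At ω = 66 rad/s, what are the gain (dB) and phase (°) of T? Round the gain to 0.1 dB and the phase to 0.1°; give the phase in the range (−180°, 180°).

Substitute s = j66:
Numerator: 5 = 5 + j0
Denominator: (j66) + 40 = 40 + j66
|N| = √(5² + 0²) ≈ 5, ∠N ≈ 0.00°
|D| = √(40² + 66²) ≈ 77.175, ∠D ≈ 58.78°
|T| = 5 / 77.175 ≈ 0.064788
Gain = 20 log₁₀(0.064788) ≈ -23.77 dB
∠T = 0.00° − 58.78° = -58.78°

-23.8 dB, -58.8°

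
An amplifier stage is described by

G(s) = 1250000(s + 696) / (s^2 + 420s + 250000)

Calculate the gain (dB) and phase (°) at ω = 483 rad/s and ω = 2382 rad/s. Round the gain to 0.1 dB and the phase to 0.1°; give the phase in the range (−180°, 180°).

At s = jω = j483:
zero (s+696): 696 + j483 → |·| = √(696²+483²) = √717705 ≈ 847.17, ∠ = arctan(483/696) ≈ 34.76°
quadratic: (j483)² + 420·j483 + 250000 = 16711 + j202860 → |·| ≈ 2.0355e+05, ∠ ≈ 85.29°
|G| = 1250000 · 847.17 / 2.0355e+05 ≈ 5202.5
Gain = 20 log₁₀(5202.5) ≈ 74.32 dB
∠G = 34.76° − 85.29° = -50.53°

At s = jω = j2382:
zero (s+696): 696 + j2382 → |·| = √(696²+2382²) = √6158340 ≈ 2481.6, ∠ = arctan(2382/696) ≈ 73.71°
quadratic: (j2382)² + 420·j2382 + 250000 = -5423924 + j1000440 → |·| ≈ 5.5154e+06, ∠ ≈ 169.55°
|G| = 1250000 · 2481.6 / 5.5154e+06 ≈ 562.43
Gain = 20 log₁₀(562.43) ≈ 55.00 dB
∠G = 73.71° − 169.55° = -95.84°

ω = 483: 74.3 dB, -50.5°; ω = 2382: 55.0 dB, -95.8°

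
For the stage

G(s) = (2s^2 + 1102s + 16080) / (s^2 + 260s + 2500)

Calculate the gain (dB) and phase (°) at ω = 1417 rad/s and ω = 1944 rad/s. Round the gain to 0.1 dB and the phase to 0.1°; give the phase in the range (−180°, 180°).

ω = 1417: 6.5 dB, -10.9°; ω = 1944: 6.3 dB, -8.2°

Substitute s = j1417:
Numerator: 2(j1417)^2 + 1102(j1417) + 16080 = -3999698 + j1561534
Denominator: (j1417)^2 + 260(j1417) + 2500 = -2005389 + j368420
|N| = √(3999698² + 1561534²) ≈ 4.2937e+06, ∠N ≈ 158.67°
|D| = √(2005389² + 368420²) ≈ 2.039e+06, ∠D ≈ 169.59°
|G| = 4.2937e+06 / 2.039e+06 ≈ 2.1058
Gain = 20 log₁₀(2.1058) ≈ 6.47 dB
∠G = 158.67° − 169.59° = -10.92°

Substitute s = j1944:
Numerator: 2(j1944)^2 + 1102(j1944) + 16080 = -7542192 + j2142288
Denominator: (j1944)^2 + 260(j1944) + 2500 = -3776636 + j505440
|N| = √(7542192² + 2142288²) ≈ 7.8405e+06, ∠N ≈ 164.14°
|D| = √(3776636² + 505440²) ≈ 3.8103e+06, ∠D ≈ 172.38°
|G| = 7.8405e+06 / 3.8103e+06 ≈ 2.0577
Gain = 20 log₁₀(2.0577) ≈ 6.27 dB
∠G = 164.14° − 172.38° = -8.24°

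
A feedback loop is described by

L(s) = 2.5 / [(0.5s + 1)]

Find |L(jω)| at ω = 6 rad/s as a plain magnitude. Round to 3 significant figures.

0.791

At ω = 6 rad/s:
pole (1 + j6·0.5) = 1 + j3 → |·| ≈ 3.1623, ∠ ≈ 71.57°
|L| = 2.5 · 1 / (3.1623) ≈ 0.79056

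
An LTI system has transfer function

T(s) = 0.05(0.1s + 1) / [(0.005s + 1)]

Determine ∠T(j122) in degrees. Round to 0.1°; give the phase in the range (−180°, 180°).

At ω = 122 rad/s:
zero (1 + j122·0.1) = 1 + j12.2 → |·| ≈ 12.241, ∠ ≈ 85.31°
pole (1 + j122·0.005) = 1 + j0.61 → |·| ≈ 1.1714, ∠ ≈ 31.38°
∠T = (85.31°) − (31.38°) = 53.93°

53.9°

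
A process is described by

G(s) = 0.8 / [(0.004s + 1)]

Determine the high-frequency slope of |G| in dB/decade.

Each pole contributes −20 dB/decade at high frequency; each zero contributes +20 dB/decade.
Net: 0 zero(s) − 1 pole(s) → -20 dB/decade.

-20 dB/decade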